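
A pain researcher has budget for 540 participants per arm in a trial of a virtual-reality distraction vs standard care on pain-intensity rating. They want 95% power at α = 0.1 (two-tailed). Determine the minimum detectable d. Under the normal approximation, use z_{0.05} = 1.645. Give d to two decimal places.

d_min ≈ 0.20

For two independent groups of n = 540 each: d_min = (z_{α/2} + z_β)·√(2/n).
z-sum = 1.645 + 1.645 = 3.290.
d_min = 3.290 × √(2/540) = 3.290 × 0.0609 = 0.200.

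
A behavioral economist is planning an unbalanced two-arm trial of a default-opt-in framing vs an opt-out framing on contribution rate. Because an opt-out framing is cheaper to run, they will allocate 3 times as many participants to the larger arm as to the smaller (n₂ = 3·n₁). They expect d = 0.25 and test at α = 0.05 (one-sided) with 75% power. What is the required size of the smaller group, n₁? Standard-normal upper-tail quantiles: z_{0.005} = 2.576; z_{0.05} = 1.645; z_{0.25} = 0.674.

n₁ = 115

With allocation ratio k = n₂/n₁ = 3, Var(x̄₁−x̄₂) = σ²(1/n₁ + 1/(k·n₁)) = σ²·(k+1)/(k·n₁).
So n₁ = (1 + 1/k)·((z_{α} + z_β)/d)² = 1.333 × (2.319/0.25)².
n₁ = 1.333 × 86.04 = 114.7.
Round up: n₁ = 115, giving n₂ = 3 × 115 = 345.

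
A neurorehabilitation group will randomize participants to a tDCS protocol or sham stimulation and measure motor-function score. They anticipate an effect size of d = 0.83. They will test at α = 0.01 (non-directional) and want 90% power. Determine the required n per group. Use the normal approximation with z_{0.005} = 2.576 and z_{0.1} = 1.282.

For two independent groups with equal n: n = 2·((z_{α/2} + z_β) / d)².
z_{α/2} + z_β = 2.576 + 1.282 = 3.858.
n = 2 × (3.858 / 0.83)² = 2 × 4.648² = 2 × 21.61 = 43.2.
Round up to the next whole participant.

n = 44 per group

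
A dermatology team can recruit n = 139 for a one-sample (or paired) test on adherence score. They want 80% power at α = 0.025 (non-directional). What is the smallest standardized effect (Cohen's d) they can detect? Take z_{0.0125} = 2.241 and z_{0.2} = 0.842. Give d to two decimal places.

d_min ≈ 0.26

For a single sample (or paired design) of n = 139: d_min = (z_{α/2} + z_β)/√n.
z-sum = 2.241 + 0.842 = 3.083.
d_min = 3.083 / √139 = 3.083 / 11.790 = 0.261.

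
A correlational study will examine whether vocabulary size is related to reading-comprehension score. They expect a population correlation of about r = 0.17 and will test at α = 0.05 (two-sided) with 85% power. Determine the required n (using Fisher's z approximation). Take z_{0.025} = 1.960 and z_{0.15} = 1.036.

Fisher's z: C = ½·ln((1+r)/(1−r)) = ½·ln(1.4096) = 0.1717.
n = ((z_{α/2} + z_β)/C)² + 3.
(1.960 + 1.036) / 0.1717 = 2.996 / 0.1717 = 17.449.
n = 17.449² + 3 = 304.47 + 3 = 307.5.
Round up.

n = 308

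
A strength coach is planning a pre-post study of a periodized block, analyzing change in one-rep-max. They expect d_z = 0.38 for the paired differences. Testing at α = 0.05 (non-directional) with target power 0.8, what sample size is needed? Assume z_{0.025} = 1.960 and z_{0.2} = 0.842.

n = 55 pairs

For a paired (one-sample on differences) test: n = ((z_{α/2} + z_β) / d)².
z_{α/2} + z_β = 1.960 + 0.842 = 2.802.
n = (2.802 / 0.38)² = 7.374² = 54.37.
Round up.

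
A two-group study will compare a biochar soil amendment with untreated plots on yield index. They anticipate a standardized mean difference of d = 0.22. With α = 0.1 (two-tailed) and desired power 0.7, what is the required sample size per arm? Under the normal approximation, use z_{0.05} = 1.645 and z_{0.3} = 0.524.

For two independent groups with equal n: n = 2·((z_{α/2} + z_β) / d)².
z_{α/2} + z_β = 1.645 + 0.524 = 2.169.
n = 2 × (2.169 / 0.22)² = 2 × 9.859² = 2 × 97.20 = 194.4.
Round up to the next whole participant.

n = 195 per group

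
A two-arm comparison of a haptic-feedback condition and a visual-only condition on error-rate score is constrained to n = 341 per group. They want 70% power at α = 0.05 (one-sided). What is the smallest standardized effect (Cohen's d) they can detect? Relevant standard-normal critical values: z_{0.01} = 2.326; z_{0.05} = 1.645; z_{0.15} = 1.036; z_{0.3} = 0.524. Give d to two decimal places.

For two independent groups of n = 341 each: d_min = (z_{α} + z_β)·√(2/n).
z-sum = 1.645 + 0.524 = 2.169.
d_min = 2.169 × √(2/341) = 2.169 × 0.0766 = 0.166.

d_min ≈ 0.17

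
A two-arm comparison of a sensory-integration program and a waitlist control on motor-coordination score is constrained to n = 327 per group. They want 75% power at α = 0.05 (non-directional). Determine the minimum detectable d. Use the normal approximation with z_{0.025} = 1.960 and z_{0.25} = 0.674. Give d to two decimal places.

d_min ≈ 0.21

For two independent groups of n = 327 each: d_min = (z_{α/2} + z_β)·√(2/n).
z-sum = 1.960 + 0.674 = 2.634.
d_min = 2.634 × √(2/327) = 2.634 × 0.0782 = 0.206.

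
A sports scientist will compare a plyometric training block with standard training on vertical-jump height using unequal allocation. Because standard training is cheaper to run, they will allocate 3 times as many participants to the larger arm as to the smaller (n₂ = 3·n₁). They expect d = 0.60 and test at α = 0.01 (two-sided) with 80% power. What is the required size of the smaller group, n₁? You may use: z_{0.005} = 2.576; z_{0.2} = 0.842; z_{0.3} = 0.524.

With allocation ratio k = n₂/n₁ = 3, Var(x̄₁−x̄₂) = σ²(1/n₁ + 1/(k·n₁)) = σ²·(k+1)/(k·n₁).
So n₁ = (1 + 1/k)·((z_{α/2} + z_β)/d)² = 1.333 × (3.418/0.60)².
n₁ = 1.333 × 32.45 = 43.3.
Round up: n₁ = 44, giving n₂ = 3 × 44 = 132.

n₁ = 44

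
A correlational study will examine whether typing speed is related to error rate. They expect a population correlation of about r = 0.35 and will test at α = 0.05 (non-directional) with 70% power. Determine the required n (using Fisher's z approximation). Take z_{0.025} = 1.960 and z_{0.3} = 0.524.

Fisher's z: C = ½·ln((1+r)/(1−r)) = ½·ln(2.0769) = 0.3654.
n = ((z_{α/2} + z_β)/C)² + 3.
(1.960 + 0.524) / 0.3654 = 2.484 / 0.3654 = 6.798.
n = 6.798² + 3 = 46.21 + 3 = 49.2.
Round up.

n = 50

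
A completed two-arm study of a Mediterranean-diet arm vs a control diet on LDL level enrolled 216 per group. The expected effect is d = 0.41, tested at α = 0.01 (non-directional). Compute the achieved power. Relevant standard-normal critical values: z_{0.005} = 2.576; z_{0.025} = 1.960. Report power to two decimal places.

For two equal groups, power = Φ(d·√(n/2) − z_{α/2}).
d·√(n/2) = 0.41 × √(216/2) = 0.41 × 10.392 = 4.261.
z_β = 4.261 − 2.576 = 1.685.
Power = Φ(1.685) = 0.954.

power ≈ 0.95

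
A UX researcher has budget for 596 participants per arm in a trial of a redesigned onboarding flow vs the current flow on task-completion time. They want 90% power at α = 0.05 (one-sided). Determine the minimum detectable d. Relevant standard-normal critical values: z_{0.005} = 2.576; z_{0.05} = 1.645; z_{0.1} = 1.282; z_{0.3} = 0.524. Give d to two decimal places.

For two independent groups of n = 596 each: d_min = (z_{α} + z_β)·√(2/n).
z-sum = 1.645 + 1.282 = 2.927.
d_min = 2.927 × √(2/596) = 2.927 × 0.0579 = 0.170.

d_min ≈ 0.17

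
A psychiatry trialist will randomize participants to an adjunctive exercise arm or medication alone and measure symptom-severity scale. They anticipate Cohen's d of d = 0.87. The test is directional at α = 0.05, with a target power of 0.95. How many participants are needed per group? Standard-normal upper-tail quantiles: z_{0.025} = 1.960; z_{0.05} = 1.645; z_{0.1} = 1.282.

n = 29 per group

For two independent groups with equal n: n = 2·((z_{α} + z_β) / d)².
z_{α} + z_β = 1.645 + 1.645 = 3.290.
n = 2 × (3.290 / 0.87)² = 2 × 3.782² = 2 × 14.30 = 28.6.
Round up to the next whole participant.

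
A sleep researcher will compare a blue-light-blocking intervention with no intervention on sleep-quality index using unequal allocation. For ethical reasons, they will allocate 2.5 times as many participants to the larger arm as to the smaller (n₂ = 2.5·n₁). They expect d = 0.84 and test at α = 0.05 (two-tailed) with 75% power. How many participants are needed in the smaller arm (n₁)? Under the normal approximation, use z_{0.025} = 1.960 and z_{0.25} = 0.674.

With allocation ratio k = n₂/n₁ = 2.5, Var(x̄₁−x̄₂) = σ²(1/n₁ + 1/(k·n₁)) = σ²·(k+1)/(k·n₁).
So n₁ = (1 + 1/k)·((z_{α/2} + z_β)/d)² = 1.400 × (2.634/0.84)².
n₁ = 1.400 × 9.83 = 13.8.
Round up: n₁ = 14, giving n₂ = 2.5 × 14 = 35.

n₁ = 14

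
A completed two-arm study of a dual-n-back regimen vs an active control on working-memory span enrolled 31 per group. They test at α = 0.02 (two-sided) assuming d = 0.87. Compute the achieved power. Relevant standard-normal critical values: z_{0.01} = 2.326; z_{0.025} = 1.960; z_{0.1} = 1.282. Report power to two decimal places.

For two equal groups, power = Φ(d·√(n/2) − z_{α/2}).
d·√(n/2) = 0.87 × √(31/2) = 0.87 × 3.937 = 3.425.
z_β = 3.425 − 2.326 = 1.099.
Power = Φ(1.099) = 0.864.

power ≈ 0.86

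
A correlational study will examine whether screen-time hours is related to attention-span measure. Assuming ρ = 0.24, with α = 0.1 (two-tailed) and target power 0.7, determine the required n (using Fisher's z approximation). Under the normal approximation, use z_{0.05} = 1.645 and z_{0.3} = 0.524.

n = 82

Fisher's z: C = ½·ln((1+r)/(1−r)) = ½·ln(1.6316) = 0.2448.
n = ((z_{α/2} + z_β)/C)² + 3.
(1.645 + 0.524) / 0.2448 = 2.169 / 0.2448 = 8.860.
n = 8.860² + 3 = 78.50 + 3 = 81.5.
Round up.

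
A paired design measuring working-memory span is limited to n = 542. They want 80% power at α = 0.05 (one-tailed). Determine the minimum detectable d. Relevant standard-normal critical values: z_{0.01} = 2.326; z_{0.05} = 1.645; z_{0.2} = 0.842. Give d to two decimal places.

d_min ≈ 0.11

For a single sample (or paired design) of n = 542: d_min = (z_{α} + z_β)/√n.
z-sum = 1.645 + 0.842 = 2.487.
d_min = 2.487 / √542 = 2.487 / 23.281 = 0.107.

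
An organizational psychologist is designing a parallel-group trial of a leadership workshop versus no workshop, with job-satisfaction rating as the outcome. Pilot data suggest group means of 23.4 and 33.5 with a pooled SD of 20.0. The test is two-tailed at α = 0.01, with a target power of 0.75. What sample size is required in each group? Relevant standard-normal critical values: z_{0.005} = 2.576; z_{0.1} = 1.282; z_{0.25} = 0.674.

Cohen's d = |M₁ − M₂| / SD_pooled = |23.4 − 33.5| / 20.0 = 10.1 / 20.0 = 0.505.
For two independent groups with equal n: n = 2·((z_{α/2} + z_β) / d)².
z_{α/2} + z_β = 2.576 + 0.674 = 3.250.
n = 2 × (3.250 / 0.505)² = 2 × 6.436² = 2 × 41.42 = 82.8.
Round up to the next whole participant.

n = 83 per group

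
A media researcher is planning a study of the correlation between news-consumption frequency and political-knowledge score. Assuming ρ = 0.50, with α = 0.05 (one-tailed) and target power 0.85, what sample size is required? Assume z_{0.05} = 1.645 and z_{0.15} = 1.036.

n = 27

Fisher's z: C = ½·ln((1+r)/(1−r)) = ½·ln(3.0000) = 0.5493.
n = ((z_{α} + z_β)/C)² + 3.
(1.645 + 1.036) / 0.5493 = 2.681 / 0.5493 = 4.881.
n = 4.881² + 3 = 23.82 + 3 = 26.8.
Round up.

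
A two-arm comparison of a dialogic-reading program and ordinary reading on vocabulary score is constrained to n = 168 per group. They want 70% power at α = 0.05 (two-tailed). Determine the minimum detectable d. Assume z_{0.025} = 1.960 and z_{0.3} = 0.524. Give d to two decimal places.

d_min ≈ 0.27

For two independent groups of n = 168 each: d_min = (z_{α/2} + z_β)·√(2/n).
z-sum = 1.960 + 0.524 = 2.484.
d_min = 2.484 × √(2/168) = 2.484 × 0.1091 = 0.271.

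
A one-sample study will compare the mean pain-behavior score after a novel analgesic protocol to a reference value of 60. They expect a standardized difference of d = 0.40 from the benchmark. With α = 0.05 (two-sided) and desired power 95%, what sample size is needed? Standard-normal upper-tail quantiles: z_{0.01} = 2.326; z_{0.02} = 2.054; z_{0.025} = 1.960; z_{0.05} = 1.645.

For a one-sample test: n = ((z_{α/2} + z_β) / d)².
z_{α/2} + z_β = 1.960 + 1.645 = 3.605.
n = (3.605 / 0.40)² = 9.012² = 81.23.
Round up.

n = 82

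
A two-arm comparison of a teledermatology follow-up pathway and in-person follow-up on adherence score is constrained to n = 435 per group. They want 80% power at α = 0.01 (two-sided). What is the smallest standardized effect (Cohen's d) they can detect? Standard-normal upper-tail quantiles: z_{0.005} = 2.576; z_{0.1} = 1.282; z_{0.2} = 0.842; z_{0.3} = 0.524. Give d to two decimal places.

d_min ≈ 0.23

For two independent groups of n = 435 each: d_min = (z_{α/2} + z_β)·√(2/n).
z-sum = 2.576 + 0.842 = 3.418.
d_min = 3.418 × √(2/435) = 3.418 × 0.0678 = 0.232.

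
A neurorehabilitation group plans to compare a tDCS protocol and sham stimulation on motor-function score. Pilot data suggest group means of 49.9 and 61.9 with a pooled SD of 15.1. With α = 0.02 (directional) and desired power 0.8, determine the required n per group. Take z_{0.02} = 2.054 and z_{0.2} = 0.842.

n = 27 per group

Cohen's d = |M₁ − M₂| / SD_pooled = |49.9 − 61.9| / 15.1 = 12.0 / 15.1 = 0.795.
For two independent groups with equal n: n = 2·((z_{α} + z_β) / d)².
z_{α} + z_β = 2.054 + 0.842 = 2.896.
n = 2 × (2.896 / 0.795)² = 2 × 3.643² = 2 × 13.27 = 26.5.
Round up to the next whole participant.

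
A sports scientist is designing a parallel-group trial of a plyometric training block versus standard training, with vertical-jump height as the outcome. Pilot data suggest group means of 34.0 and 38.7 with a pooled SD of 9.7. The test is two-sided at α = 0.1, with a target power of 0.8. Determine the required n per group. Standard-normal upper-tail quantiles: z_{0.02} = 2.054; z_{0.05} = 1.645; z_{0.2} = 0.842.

Cohen's d = |M₁ − M₂| / SD_pooled = |34.0 − 38.7| / 9.7 = 4.7 / 9.7 = 0.485.
For two independent groups with equal n: n = 2·((z_{α/2} + z_β) / d)².
z_{α/2} + z_β = 1.645 + 0.842 = 2.487.
n = 2 × (2.487 / 0.485)² = 2 × 5.128² = 2 × 26.29 = 52.6.
Round up to the next whole participant.

n = 53 per group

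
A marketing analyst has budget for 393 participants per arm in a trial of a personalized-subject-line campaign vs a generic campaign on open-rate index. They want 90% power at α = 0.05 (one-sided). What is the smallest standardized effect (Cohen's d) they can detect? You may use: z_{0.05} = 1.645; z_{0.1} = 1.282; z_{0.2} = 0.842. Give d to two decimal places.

d_min ≈ 0.21

For two independent groups of n = 393 each: d_min = (z_{α} + z_β)·√(2/n).
z-sum = 1.645 + 1.282 = 2.927.
d_min = 2.927 × √(2/393) = 2.927 × 0.0713 = 0.209.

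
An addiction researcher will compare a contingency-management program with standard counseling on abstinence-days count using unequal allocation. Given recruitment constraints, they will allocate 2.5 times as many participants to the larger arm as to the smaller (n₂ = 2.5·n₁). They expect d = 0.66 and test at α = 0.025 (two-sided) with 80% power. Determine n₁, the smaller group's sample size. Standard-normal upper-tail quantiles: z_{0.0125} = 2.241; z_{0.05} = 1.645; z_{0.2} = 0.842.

n₁ = 31

With allocation ratio k = n₂/n₁ = 2.5, Var(x̄₁−x̄₂) = σ²(1/n₁ + 1/(k·n₁)) = σ²·(k+1)/(k·n₁).
So n₁ = (1 + 1/k)·((z_{α/2} + z_β)/d)² = 1.400 × (3.083/0.66)².
n₁ = 1.400 × 21.82 = 30.5.
Round up: n₁ = 31, giving n₂ = ⌈2.5 × 31⌉ = ⌈77.5⌉ = 78.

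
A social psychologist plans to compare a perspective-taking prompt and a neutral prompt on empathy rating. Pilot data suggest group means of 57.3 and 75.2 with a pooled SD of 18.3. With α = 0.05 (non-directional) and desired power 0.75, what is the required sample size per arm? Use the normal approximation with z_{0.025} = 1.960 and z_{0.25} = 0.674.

n = 15 per group

Cohen's d = |M₁ − M₂| / SD_pooled = |57.3 − 75.2| / 18.3 = 17.9 / 18.3 = 0.978.
For two independent groups with equal n: n = 2·((z_{α/2} + z_β) / d)².
z_{α/2} + z_β = 1.960 + 0.674 = 2.634.
n = 2 × (2.634 / 0.978)² = 2 × 2.693² = 2 × 7.25 = 14.5.
Round up to the next whole participant.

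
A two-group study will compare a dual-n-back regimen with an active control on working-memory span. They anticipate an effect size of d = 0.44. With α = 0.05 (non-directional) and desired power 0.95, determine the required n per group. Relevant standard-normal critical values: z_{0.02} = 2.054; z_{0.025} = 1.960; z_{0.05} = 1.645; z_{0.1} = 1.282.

n = 135 per group

For two independent groups with equal n: n = 2·((z_{α/2} + z_β) / d)².
z_{α/2} + z_β = 1.960 + 1.645 = 3.605.
n = 2 × (3.605 / 0.44)² = 2 × 8.193² = 2 × 67.13 = 134.3.
Round up to the next whole participant.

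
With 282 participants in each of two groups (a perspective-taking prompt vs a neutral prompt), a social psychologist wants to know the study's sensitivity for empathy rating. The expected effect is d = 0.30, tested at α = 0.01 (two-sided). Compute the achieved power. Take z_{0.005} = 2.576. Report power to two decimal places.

For two equal groups, power = Φ(d·√(n/2) − z_{α/2}).
d·√(n/2) = 0.30 × √(282/2) = 0.30 × 11.874 = 3.562.
z_β = 3.562 − 2.576 = 0.986.
Power = Φ(0.986) = 0.838.

power ≈ 0.84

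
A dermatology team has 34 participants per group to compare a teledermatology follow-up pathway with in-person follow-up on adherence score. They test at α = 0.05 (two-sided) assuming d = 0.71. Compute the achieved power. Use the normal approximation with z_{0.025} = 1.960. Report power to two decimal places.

For two equal groups, power = Φ(d·√(n/2) − z_{α/2}).
d·√(n/2) = 0.71 × √(34/2) = 0.71 × 4.123 = 2.927.
z_β = 2.927 − 1.960 = 0.967.
Power = Φ(0.967) = 0.833.

power ≈ 0.83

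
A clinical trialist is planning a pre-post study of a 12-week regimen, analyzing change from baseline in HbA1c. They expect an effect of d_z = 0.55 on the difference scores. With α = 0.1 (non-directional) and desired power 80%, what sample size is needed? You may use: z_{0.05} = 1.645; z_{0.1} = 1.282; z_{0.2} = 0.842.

n = 21 pairs

For a paired (one-sample on differences) test: n = ((z_{α/2} + z_β) / d)².
z_{α/2} + z_β = 1.645 + 0.842 = 2.487.
n = (2.487 / 0.55)² = 4.522² = 20.45.
Round up.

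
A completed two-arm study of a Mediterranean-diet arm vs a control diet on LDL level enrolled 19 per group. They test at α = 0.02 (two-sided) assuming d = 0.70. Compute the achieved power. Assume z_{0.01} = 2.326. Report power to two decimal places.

For two equal groups, power = Φ(d·√(n/2) − z_{α/2}).
d·√(n/2) = 0.70 × √(19/2) = 0.70 × 3.082 = 2.158.
z_β = 2.158 − 2.326 = -0.168.
Power = Φ(-0.168) = 0.433.

power ≈ 0.43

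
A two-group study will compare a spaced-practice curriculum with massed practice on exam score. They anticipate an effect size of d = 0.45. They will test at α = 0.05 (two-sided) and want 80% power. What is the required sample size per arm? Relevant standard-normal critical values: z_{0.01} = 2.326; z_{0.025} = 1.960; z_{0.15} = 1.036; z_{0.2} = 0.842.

For two independent groups with equal n: n = 2·((z_{α/2} + z_β) / d)².
z_{α/2} + z_β = 1.960 + 0.842 = 2.802.
n = 2 × (2.802 / 0.45)² = 2 × 6.227² = 2 × 38.77 = 77.5.
Round up to the next whole participant.

n = 78 per group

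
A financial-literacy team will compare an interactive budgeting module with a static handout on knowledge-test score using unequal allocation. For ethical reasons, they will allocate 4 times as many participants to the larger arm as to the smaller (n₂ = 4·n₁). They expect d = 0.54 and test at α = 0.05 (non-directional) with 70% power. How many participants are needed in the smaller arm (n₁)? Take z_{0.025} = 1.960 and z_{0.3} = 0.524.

n₁ = 27

With allocation ratio k = n₂/n₁ = 4, Var(x̄₁−x̄₂) = σ²(1/n₁ + 1/(k·n₁)) = σ²·(k+1)/(k·n₁).
So n₁ = (1 + 1/k)·((z_{α/2} + z_β)/d)² = 1.250 × (2.484/0.54)².
n₁ = 1.250 × 21.16 = 26.4.
Round up: n₁ = 27, giving n₂ = 4 × 27 = 108.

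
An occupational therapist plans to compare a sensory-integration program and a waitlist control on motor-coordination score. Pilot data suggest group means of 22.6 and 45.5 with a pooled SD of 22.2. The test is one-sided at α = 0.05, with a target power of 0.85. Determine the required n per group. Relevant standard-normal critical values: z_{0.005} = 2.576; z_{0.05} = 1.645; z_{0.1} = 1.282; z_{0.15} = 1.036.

Cohen's d = |M₁ − M₂| / SD_pooled = |22.6 − 45.5| / 22.2 = 22.9 / 22.2 = 1.032.
For two independent groups with equal n: n = 2·((z_{α} + z_β) / d)².
z_{α} + z_β = 1.645 + 1.036 = 2.681.
n = 2 × (2.681 / 1.032)² = 2 × 2.598² = 2 × 6.75 = 13.5.
Round up to the next whole participant.

n = 14 per group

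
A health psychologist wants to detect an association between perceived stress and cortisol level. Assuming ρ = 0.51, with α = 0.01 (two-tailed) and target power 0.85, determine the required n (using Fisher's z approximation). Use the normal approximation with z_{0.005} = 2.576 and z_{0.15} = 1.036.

Fisher's z: C = ½·ln((1+r)/(1−r)) = ½·ln(3.0816) = 0.5627.
n = ((z_{α/2} + z_β)/C)² + 3.
(2.576 + 1.036) / 0.5627 = 3.612 / 0.5627 = 6.419.
n = 6.419² + 3 = 41.20 + 3 = 44.2.
Round up.

n = 45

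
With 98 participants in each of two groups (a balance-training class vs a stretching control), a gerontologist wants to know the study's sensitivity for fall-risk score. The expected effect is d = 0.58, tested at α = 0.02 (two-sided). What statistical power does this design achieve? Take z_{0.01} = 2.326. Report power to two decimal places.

power ≈ 0.96

For two equal groups, power = Φ(d·√(n/2) − z_{α/2}).
d·√(n/2) = 0.58 × √(98/2) = 0.58 × 7.000 = 4.060.
z_β = 4.060 − 2.326 = 1.734.
Power = Φ(1.734) = 0.959.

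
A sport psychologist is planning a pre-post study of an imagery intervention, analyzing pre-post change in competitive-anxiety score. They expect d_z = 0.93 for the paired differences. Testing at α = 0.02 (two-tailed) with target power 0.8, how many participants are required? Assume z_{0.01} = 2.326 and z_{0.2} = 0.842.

n = 12 pairs

For a paired (one-sample on differences) test: n = ((z_{α/2} + z_β) / d)².
z_{α/2} + z_β = 2.326 + 0.842 = 3.168.
n = (3.168 / 0.93)² = 3.406² = 11.60.
Round up.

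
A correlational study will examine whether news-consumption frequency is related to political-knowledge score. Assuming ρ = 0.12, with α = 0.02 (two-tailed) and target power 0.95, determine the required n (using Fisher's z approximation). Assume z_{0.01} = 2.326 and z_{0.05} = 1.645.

n = 1088

Fisher's z: C = ½·ln((1+r)/(1−r)) = ½·ln(1.2727) = 0.1206.
n = ((z_{α/2} + z_β)/C)² + 3.
(2.326 + 1.645) / 0.1206 = 3.971 / 0.1206 = 32.927.
n = 32.927² + 3 = 1084.19 + 3 = 1087.2.
Round up.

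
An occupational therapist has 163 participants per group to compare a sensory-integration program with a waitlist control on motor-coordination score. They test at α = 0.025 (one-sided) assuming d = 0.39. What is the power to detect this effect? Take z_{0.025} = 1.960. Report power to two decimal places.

For two equal groups, power = Φ(d·√(n/2) − z_{α}).
d·√(n/2) = 0.39 × √(163/2) = 0.39 × 9.028 = 3.521.
z_β = 3.521 − 1.960 = 1.561.
Power = Φ(1.561) = 0.941.

power ≈ 0.94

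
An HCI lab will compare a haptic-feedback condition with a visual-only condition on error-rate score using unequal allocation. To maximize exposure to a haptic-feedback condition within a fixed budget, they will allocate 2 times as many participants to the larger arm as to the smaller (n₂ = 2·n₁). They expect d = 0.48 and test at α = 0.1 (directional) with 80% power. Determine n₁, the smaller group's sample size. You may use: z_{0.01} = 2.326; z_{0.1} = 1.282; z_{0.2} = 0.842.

n₁ = 30

With allocation ratio k = n₂/n₁ = 2, Var(x̄₁−x̄₂) = σ²(1/n₁ + 1/(k·n₁)) = σ²·(k+1)/(k·n₁).
So n₁ = (1 + 1/k)·((z_{α} + z_β)/d)² = 1.500 × (2.124/0.48)².
n₁ = 1.500 × 19.58 = 29.4.
Round up: n₁ = 30, giving n₂ = 2 × 30 = 60.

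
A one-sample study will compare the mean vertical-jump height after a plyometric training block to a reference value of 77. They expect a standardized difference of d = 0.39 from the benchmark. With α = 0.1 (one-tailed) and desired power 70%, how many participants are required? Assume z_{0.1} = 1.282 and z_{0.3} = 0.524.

For a one-sample test: n = ((z_{α} + z_β) / d)².
z_{α} + z_β = 1.282 + 0.524 = 1.806.
n = (1.806 / 0.39)² = 4.631² = 21.44.
Round up.

n = 22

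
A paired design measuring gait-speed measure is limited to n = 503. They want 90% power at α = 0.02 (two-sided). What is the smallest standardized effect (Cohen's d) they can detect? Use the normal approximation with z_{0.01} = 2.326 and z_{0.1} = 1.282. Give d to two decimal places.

d_min ≈ 0.16

For a single sample (or paired design) of n = 503: d_min = (z_{α/2} + z_β)/√n.
z-sum = 2.326 + 1.282 = 3.608.
d_min = 3.608 / √503 = 3.608 / 22.428 = 0.161.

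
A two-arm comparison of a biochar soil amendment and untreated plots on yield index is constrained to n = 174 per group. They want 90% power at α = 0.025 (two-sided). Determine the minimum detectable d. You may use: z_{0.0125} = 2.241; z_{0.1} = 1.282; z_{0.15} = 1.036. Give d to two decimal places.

d_min ≈ 0.38

For two independent groups of n = 174 each: d_min = (z_{α/2} + z_β)·√(2/n).
z-sum = 2.241 + 1.282 = 3.523.
d_min = 3.523 × √(2/174) = 3.523 × 0.1072 = 0.378.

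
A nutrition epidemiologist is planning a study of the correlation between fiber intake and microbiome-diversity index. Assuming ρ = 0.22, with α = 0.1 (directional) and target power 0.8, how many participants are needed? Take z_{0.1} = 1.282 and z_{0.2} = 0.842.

Fisher's z: C = ½·ln((1+r)/(1−r)) = ½·ln(1.5641) = 0.2237.
n = ((z_{α} + z_β)/C)² + 3.
(1.282 + 0.842) / 0.2237 = 2.124 / 0.2237 = 9.495.
n = 9.495² + 3 = 90.15 + 3 = 93.2.
Round up.

n = 94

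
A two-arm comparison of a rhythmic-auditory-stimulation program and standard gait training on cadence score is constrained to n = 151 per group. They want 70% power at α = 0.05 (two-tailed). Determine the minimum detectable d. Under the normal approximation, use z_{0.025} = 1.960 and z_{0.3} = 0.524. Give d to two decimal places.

For two independent groups of n = 151 each: d_min = (z_{α/2} + z_β)·√(2/n).
z-sum = 1.960 + 0.524 = 2.484.
d_min = 2.484 × √(2/151) = 2.484 × 0.1151 = 0.286.

d_min ≈ 0.29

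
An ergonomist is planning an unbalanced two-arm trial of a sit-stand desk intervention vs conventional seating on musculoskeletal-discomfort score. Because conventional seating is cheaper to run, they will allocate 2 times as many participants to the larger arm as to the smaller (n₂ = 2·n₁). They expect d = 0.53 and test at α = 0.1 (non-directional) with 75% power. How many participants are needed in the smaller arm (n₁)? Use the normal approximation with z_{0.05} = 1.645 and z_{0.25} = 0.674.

n₁ = 29

With allocation ratio k = n₂/n₁ = 2, Var(x̄₁−x̄₂) = σ²(1/n₁ + 1/(k·n₁)) = σ²·(k+1)/(k·n₁).
So n₁ = (1 + 1/k)·((z_{α/2} + z_β)/d)² = 1.500 × (2.319/0.53)².
n₁ = 1.500 × 19.14 = 28.7.
Round up: n₁ = 29, giving n₂ = 2 × 29 = 58.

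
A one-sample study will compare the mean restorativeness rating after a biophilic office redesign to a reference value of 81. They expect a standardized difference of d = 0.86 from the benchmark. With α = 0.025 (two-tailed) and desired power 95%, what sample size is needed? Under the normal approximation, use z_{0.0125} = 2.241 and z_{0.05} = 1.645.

n = 21

For a one-sample test: n = ((z_{α/2} + z_β) / d)².
z_{α/2} + z_β = 2.241 + 1.645 = 3.886.
n = (3.886 / 0.86)² = 4.519² = 20.42.
Round up.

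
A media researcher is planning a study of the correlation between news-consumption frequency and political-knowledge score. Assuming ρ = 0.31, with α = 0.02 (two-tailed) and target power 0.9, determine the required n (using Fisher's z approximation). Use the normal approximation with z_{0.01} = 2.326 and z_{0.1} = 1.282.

Fisher's z: C = ½·ln((1+r)/(1−r)) = ½·ln(1.8986) = 0.3205.
n = ((z_{α/2} + z_β)/C)² + 3.
(2.326 + 1.282) / 0.3205 = 3.608 / 0.3205 = 11.257.
n = 11.257² + 3 = 126.73 + 3 = 129.7.
Round up.

n = 130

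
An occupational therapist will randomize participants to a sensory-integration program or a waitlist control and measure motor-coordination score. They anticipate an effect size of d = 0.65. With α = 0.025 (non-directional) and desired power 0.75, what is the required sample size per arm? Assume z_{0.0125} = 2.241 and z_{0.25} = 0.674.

n = 41 per group

For two independent groups with equal n: n = 2·((z_{α/2} + z_β) / d)².
z_{α/2} + z_β = 2.241 + 0.674 = 2.915.
n = 2 × (2.915 / 0.65)² = 2 × 4.485² = 2 × 20.11 = 40.2.
Round up to the next whole participant.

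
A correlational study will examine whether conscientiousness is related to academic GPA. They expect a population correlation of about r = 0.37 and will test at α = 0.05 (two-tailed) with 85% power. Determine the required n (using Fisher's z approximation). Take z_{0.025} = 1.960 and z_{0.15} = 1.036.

n = 63

Fisher's z: C = ½·ln((1+r)/(1−r)) = ½·ln(2.1746) = 0.3884.
n = ((z_{α/2} + z_β)/C)² + 3.
(1.960 + 1.036) / 0.3884 = 2.996 / 0.3884 = 7.714.
n = 7.714² + 3 = 59.50 + 3 = 62.5.
Round up.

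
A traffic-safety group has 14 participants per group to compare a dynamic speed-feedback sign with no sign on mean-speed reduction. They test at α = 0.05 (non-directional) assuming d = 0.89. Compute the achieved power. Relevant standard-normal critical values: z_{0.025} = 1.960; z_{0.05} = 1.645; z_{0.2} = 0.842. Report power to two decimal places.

power ≈ 0.65

For two equal groups, power = Φ(d·√(n/2) − z_{α/2}).
d·√(n/2) = 0.89 × √(14/2) = 0.89 × 2.646 = 2.355.
z_β = 2.355 − 1.960 = 0.395.
Power = Φ(0.395) = 0.653.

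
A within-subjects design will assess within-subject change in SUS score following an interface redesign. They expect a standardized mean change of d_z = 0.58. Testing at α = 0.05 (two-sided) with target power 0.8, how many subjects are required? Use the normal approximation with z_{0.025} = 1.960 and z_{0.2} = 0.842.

n = 24 pairs

For a paired (one-sample on differences) test: n = ((z_{α/2} + z_β) / d)².
z_{α/2} + z_β = 1.960 + 0.842 = 2.802.
n = (2.802 / 0.58)² = 4.831² = 23.34.
Round up.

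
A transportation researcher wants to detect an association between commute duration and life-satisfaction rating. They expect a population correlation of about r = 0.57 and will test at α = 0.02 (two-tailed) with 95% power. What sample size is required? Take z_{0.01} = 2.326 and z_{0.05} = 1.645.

Fisher's z: C = ½·ln((1+r)/(1−r)) = ½·ln(3.6512) = 0.6475.
n = ((z_{α/2} + z_β)/C)² + 3.
(2.326 + 1.645) / 0.6475 = 3.971 / 0.6475 = 6.133.
n = 6.133² + 3 = 37.61 + 3 = 40.6.
Round up.

n = 41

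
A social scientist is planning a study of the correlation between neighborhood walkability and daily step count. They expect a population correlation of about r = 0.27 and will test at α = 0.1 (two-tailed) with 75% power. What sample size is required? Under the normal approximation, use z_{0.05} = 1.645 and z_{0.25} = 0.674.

Fisher's z: C = ½·ln((1+r)/(1−r)) = ½·ln(1.7397) = 0.2769.
n = ((z_{α/2} + z_β)/C)² + 3.
(1.645 + 0.674) / 0.2769 = 2.319 / 0.2769 = 8.375.
n = 8.375² + 3 = 70.14 + 3 = 73.1.
Round up.

n = 74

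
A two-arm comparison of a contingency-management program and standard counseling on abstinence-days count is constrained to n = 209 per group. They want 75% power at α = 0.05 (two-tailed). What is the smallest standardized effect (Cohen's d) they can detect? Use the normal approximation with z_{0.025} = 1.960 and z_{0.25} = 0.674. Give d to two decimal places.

d_min ≈ 0.26

For two independent groups of n = 209 each: d_min = (z_{α/2} + z_β)·√(2/n).
z-sum = 1.960 + 0.674 = 2.634.
d_min = 2.634 × √(2/209) = 2.634 × 0.0978 = 0.258.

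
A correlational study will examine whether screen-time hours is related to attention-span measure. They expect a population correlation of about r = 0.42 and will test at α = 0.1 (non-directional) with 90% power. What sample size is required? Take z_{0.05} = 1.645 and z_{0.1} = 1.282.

n = 46

Fisher's z: C = ½·ln((1+r)/(1−r)) = ½·ln(2.4483) = 0.4477.
n = ((z_{α/2} + z_β)/C)² + 3.
(1.645 + 1.282) / 0.4477 = 2.927 / 0.4477 = 6.538.
n = 6.538² + 3 = 42.74 + 3 = 45.7.
Round up.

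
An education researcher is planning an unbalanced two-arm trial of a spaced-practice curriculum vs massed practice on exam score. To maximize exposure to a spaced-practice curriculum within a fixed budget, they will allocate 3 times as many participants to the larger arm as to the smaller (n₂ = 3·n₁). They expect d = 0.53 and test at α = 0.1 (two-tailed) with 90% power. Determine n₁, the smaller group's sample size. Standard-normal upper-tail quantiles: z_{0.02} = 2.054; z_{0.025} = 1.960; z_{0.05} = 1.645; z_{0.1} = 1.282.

With allocation ratio k = n₂/n₁ = 3, Var(x̄₁−x̄₂) = σ²(1/n₁ + 1/(k·n₁)) = σ²·(k+1)/(k·n₁).
So n₁ = (1 + 1/k)·((z_{α/2} + z_β)/d)² = 1.333 × (2.927/0.53)².
n₁ = 1.333 × 30.50 = 40.7.
Round up: n₁ = 41, giving n₂ = 3 × 41 = 123.

n₁ = 41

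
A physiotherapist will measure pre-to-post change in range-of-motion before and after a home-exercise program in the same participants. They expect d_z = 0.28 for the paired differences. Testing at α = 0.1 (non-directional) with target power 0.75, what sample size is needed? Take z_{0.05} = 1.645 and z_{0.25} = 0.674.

n = 69 pairs

For a paired (one-sample on differences) test: n = ((z_{α/2} + z_β) / d)².
z_{α/2} + z_β = 1.645 + 0.674 = 2.319.
n = (2.319 / 0.28)² = 8.282² = 68.59.
Round up.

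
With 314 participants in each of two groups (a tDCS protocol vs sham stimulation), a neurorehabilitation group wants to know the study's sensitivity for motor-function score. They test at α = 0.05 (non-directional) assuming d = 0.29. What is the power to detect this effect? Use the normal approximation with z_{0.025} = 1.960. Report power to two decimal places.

power ≈ 0.95

For two equal groups, power = Φ(d·√(n/2) − z_{α/2}).
d·√(n/2) = 0.29 × √(314/2) = 0.29 × 12.530 = 3.634.
z_β = 3.634 − 1.960 = 1.674.
Power = Φ(1.674) = 0.953.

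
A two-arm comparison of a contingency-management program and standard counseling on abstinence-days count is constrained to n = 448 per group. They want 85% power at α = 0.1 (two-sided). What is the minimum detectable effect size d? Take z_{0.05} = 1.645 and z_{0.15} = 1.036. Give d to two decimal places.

d_min ≈ 0.18

For two independent groups of n = 448 each: d_min = (z_{α/2} + z_β)·√(2/n).
z-sum = 1.645 + 1.036 = 2.681.
d_min = 2.681 × √(2/448) = 2.681 × 0.0668 = 0.179.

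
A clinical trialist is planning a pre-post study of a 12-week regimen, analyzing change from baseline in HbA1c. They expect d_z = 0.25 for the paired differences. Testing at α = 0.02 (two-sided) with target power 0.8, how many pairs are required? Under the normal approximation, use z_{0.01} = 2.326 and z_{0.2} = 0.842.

n = 161 pairs

For a paired (one-sample on differences) test: n = ((z_{α/2} + z_β) / d)².
z_{α/2} + z_β = 2.326 + 0.842 = 3.168.
n = (3.168 / 0.25)² = 12.672² = 160.58.
Round up.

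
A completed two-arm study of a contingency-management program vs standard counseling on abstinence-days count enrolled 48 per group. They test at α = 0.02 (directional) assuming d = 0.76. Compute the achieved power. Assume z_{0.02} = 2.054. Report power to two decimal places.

power ≈ 0.95

For two equal groups, power = Φ(d·√(n/2) − z_{α}).
d·√(n/2) = 0.76 × √(48/2) = 0.76 × 4.899 = 3.723.
z_β = 3.723 − 2.054 = 1.669.
Power = Φ(1.669) = 0.952.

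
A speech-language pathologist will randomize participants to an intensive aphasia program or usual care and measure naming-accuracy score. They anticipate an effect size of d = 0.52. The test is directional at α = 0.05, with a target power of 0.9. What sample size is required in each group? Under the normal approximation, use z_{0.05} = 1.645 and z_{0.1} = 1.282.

For two independent groups with equal n: n = 2·((z_{α} + z_β) / d)².
z_{α} + z_β = 1.645 + 1.282 = 2.927.
n = 2 × (2.927 / 0.52)² = 2 × 5.629² = 2 × 31.68 = 63.4.
Round up to the next whole participant.

n = 64 per group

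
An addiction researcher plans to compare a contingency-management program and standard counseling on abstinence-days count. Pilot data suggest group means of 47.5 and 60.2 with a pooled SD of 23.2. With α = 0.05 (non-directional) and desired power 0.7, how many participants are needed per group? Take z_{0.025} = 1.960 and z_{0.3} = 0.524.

n = 42 per group

Cohen's d = |M₁ − M₂| / SD_pooled = |47.5 − 60.2| / 23.2 = 12.7 / 23.2 = 0.547.
For two independent groups with equal n: n = 2·((z_{α/2} + z_β) / d)².
z_{α/2} + z_β = 1.960 + 0.524 = 2.484.
n = 2 × (2.484 / 0.547)² = 2 × 4.541² = 2 × 20.62 = 41.2.
Round up to the next whole participant.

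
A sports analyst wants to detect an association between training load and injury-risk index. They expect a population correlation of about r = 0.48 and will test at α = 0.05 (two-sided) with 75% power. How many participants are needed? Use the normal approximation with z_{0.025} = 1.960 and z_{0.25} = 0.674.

Fisher's z: C = ½·ln((1+r)/(1−r)) = ½·ln(2.8462) = 0.5230.
n = ((z_{α/2} + z_β)/C)² + 3.
(1.960 + 0.674) / 0.5230 = 2.634 / 0.5230 = 5.036.
n = 5.036² + 3 = 25.36 + 3 = 28.4.
Round up.

n = 29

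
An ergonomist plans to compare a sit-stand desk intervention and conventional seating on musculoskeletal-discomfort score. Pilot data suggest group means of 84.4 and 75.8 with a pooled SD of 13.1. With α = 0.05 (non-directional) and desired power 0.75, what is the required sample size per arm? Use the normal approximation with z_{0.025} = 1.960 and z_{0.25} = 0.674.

Cohen's d = |M₁ − M₂| / SD_pooled = |84.4 − 75.8| / 13.1 = 8.6 / 13.1 = 0.656.
For two independent groups with equal n: n = 2·((z_{α/2} + z_β) / d)².
z_{α/2} + z_β = 1.960 + 0.674 = 2.634.
n = 2 × (2.634 / 0.656)² = 2 × 4.015² = 2 × 16.12 = 32.2.
Round up to the next whole participant.

n = 33 per group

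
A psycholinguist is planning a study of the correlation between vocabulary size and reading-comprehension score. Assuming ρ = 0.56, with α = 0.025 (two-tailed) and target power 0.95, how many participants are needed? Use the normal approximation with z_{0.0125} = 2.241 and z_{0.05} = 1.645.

n = 41

Fisher's z: C = ½·ln((1+r)/(1−r)) = ½·ln(3.5455) = 0.6328.
n = ((z_{α/2} + z_β)/C)² + 3.
(2.241 + 1.645) / 0.6328 = 3.886 / 0.6328 = 6.141.
n = 6.141² + 3 = 37.71 + 3 = 40.7.
Round up.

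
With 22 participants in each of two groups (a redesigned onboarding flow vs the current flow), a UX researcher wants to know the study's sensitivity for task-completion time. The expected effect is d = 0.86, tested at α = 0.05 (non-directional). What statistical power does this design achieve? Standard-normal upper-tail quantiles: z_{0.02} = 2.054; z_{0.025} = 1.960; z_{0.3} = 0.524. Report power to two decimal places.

power ≈ 0.81

For two equal groups, power = Φ(d·√(n/2) − z_{α/2}).
d·√(n/2) = 0.86 × √(22/2) = 0.86 × 3.317 = 2.852.
z_β = 2.852 − 1.960 = 0.892.
Power = Φ(0.892) = 0.814.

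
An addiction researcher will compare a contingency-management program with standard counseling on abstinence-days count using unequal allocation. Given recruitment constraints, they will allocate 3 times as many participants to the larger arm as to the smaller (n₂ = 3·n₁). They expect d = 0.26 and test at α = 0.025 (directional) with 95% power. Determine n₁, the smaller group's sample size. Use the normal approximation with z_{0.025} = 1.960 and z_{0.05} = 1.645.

n₁ = 257

With allocation ratio k = n₂/n₁ = 3, Var(x̄₁−x̄₂) = σ²(1/n₁ + 1/(k·n₁)) = σ²·(k+1)/(k·n₁).
So n₁ = (1 + 1/k)·((z_{α} + z_β)/d)² = 1.333 × (3.605/0.26)².
n₁ = 1.333 × 192.25 = 256.3.
Round up: n₁ = 257, giving n₂ = 3 × 257 = 771.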